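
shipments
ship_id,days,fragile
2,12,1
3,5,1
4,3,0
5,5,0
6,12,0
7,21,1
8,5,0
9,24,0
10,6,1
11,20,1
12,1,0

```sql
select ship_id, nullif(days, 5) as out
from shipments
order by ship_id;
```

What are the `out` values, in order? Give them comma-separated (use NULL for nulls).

12, NULL, 3, NULL, 12, 21, NULL, 24, 6, 20, 1

ship_id=2: days=12 vs 5: differ → 12
ship_id=3: days=5 vs 5: equal → NULL
ship_id=4: days=3 vs 5: differ → 3
ship_id=5: days=5 vs 5: equal → NULL
ship_id=6: days=12 vs 5: differ → 12
ship_id=7: days=21 vs 5: differ → 21
ship_id=8: days=5 vs 5: equal → NULL
ship_id=9: days=24 vs 5: differ → 24
ship_id=10: days=6 vs 5: differ → 6
ship_id=11: days=20 vs 5: differ → 20
ship_id=12: days=1 vs 5: differ → 1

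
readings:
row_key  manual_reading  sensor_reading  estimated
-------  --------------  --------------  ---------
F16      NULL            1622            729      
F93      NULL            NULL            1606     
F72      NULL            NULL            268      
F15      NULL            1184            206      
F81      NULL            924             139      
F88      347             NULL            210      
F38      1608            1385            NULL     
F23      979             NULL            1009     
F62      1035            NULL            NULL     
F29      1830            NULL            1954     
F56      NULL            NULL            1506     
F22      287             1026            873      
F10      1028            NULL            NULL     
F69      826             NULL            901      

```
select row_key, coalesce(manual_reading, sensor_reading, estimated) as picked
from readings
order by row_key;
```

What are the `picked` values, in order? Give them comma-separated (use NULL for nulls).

row_key=F10: manual_reading=1028 → 1028
row_key=F15: manual_reading=NULL, sensor_reading=1184 → 1184
row_key=F16: manual_reading=NULL, sensor_reading=1622 → 1622
row_key=F22: manual_reading=287 → 287
row_key=F23: manual_reading=979 → 979
row_key=F29: manual_reading=1830 → 1830
row_key=F38: manual_reading=1608 → 1608
row_key=F56: manual_reading=NULL, sensor_reading=NULL, estimated=1506 → 1506
row_key=F62: manual_reading=1035 → 1035
row_key=F69: manual_reading=826 → 826
row_key=F72: manual_reading=NULL, sensor_reading=NULL, estimated=268 → 268
row_key=F81: manual_reading=NULL, sensor_reading=924 → 924
row_key=F88: manual_reading=347 → 347
row_key=F93: manual_reading=NULL, sensor_reading=NULL, estimated=1606 → 1606

1028, 1184, 1622, 287, 979, 1830, 1608, 1506, 1035, 826, 268, 924, 347, 1606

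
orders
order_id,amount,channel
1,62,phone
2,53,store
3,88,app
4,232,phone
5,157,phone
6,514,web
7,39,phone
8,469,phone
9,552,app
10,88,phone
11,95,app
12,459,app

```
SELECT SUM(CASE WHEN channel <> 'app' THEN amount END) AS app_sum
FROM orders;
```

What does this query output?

1614

order_id=1: ✓ → 62
order_id=2: ✓ → 53
order_id=3: ✗
order_id=4: ✓ → 232
order_id=5: ✓ → 157
order_id=6: ✓ → 514
order_id=7: ✓ → 39
order_id=8: ✓ → 469
order_id=9: ✗
order_id=10: ✓ → 88
order_id=11: ✗
order_id=12: ✗
app_sum = 62 + 53 + 232 + 157 + 514 + 39 + 469 + 88 = 1614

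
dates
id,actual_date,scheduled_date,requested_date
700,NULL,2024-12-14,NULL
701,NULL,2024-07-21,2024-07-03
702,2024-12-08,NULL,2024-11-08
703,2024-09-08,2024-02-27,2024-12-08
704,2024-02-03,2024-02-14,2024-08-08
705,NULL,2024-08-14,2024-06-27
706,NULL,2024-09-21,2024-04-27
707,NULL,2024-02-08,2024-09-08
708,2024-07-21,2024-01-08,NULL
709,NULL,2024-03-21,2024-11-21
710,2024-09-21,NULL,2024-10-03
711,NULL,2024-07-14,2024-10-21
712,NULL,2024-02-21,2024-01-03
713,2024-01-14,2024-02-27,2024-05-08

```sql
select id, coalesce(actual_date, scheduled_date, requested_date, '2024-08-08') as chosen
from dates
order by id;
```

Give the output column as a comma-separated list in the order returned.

id=700: actual_date=NULL, scheduled_date=2024-12-14 → 2024-12-14
id=701: actual_date=NULL, scheduled_date=2024-07-21 → 2024-07-21
id=702: actual_date=2024-12-08 → 2024-12-08
id=703: actual_date=2024-09-08 → 2024-09-08
id=704: actual_date=2024-02-03 → 2024-02-03
id=705: actual_date=NULL, scheduled_date=2024-08-14 → 2024-08-14
id=706: actual_date=NULL, scheduled_date=2024-09-21 → 2024-09-21
id=707: actual_date=NULL, scheduled_date=2024-02-08 → 2024-02-08
id=708: actual_date=2024-07-21 → 2024-07-21
id=709: actual_date=NULL, scheduled_date=2024-03-21 → 2024-03-21
id=710: actual_date=2024-09-21 → 2024-09-21
id=711: actual_date=NULL, scheduled_date=2024-07-14 → 2024-07-14
id=712: actual_date=NULL, scheduled_date=2024-02-21 → 2024-02-21
id=713: actual_date=2024-01-14 → 2024-01-14

2024-12-14, 2024-07-21, 2024-12-08, 2024-09-08, 2024-02-03, 2024-08-14, 2024-09-21, 2024-02-08, 2024-07-21, 2024-03-21, 2024-09-21, 2024-07-14, 2024-02-21, 2024-01-14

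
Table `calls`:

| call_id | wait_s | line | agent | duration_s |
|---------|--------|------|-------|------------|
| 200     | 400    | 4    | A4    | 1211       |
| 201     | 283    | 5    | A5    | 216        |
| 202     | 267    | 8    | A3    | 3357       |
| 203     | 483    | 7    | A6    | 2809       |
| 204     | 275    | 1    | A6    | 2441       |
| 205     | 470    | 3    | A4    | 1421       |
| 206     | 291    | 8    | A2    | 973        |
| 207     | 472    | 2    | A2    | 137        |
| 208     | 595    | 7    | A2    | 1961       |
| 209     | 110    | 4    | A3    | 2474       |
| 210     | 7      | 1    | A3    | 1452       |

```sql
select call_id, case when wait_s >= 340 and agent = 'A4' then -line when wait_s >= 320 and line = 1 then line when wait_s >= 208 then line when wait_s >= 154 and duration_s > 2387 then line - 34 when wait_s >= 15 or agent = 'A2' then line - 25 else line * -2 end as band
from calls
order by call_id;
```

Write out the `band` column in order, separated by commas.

-4, 5, 8, 7, 1, -3, 8, 2, 7, -21, -2

call_id=200: wait_s >= 340 and agent = 'A4' → -4
call_id=201: wait_s >= 208 → 5
call_id=202: wait_s >= 208 → 8
call_id=203: wait_s >= 208 → 7
call_id=204: wait_s >= 208 → 1
call_id=205: wait_s >= 340 and agent = 'A4' → -3
call_id=206: wait_s >= 208 → 8
call_id=207: wait_s >= 208 → 2
call_id=208: wait_s >= 208 → 7
call_id=209: wait_s >= 15 or agent = 'A2' → -21
call_id=210: ELSE → -2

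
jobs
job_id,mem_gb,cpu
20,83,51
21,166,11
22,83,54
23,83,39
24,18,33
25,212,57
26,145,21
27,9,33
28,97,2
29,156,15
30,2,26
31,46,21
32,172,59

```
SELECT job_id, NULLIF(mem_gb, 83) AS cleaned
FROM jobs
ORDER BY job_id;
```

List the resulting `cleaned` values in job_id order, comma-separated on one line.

job_id=20: mem_gb=83 vs 83: equal → NULL
job_id=21: mem_gb=166 vs 83: differ → 166
job_id=22: mem_gb=83 vs 83: equal → NULL
job_id=23: mem_gb=83 vs 83: equal → NULL
job_id=24: mem_gb=18 vs 83: differ → 18
job_id=25: mem_gb=212 vs 83: differ → 212
job_id=26: mem_gb=145 vs 83: differ → 145
job_id=27: mem_gb=9 vs 83: differ → 9
job_id=28: mem_gb=97 vs 83: differ → 97
job_id=29: mem_gb=156 vs 83: differ → 156
job_id=30: mem_gb=2 vs 83: differ → 2
job_id=31: mem_gb=46 vs 83: differ → 46
job_id=32: mem_gb=172 vs 83: differ → 172

NULL, 166, NULL, NULL, 18, 212, 145, 9, 97, 156, 2, 46, 172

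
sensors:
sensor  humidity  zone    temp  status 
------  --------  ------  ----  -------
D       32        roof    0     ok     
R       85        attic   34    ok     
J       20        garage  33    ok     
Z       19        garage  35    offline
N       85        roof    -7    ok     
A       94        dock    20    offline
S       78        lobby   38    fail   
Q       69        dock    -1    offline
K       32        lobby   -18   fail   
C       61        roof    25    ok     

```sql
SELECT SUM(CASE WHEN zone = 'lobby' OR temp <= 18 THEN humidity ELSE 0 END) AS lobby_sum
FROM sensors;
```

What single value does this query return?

sensor=D: ✓ → 32
sensor=R: ✗
sensor=J: ✗
sensor=Z: ✗
sensor=N: ✓ → 85
sensor=A: ✗
sensor=S: ✓ → 78
sensor=Q: ✓ → 69
sensor=K: ✓ → 32
sensor=C: ✗
lobby_sum = 32 + 85 + 78 + 69 + 32 = 296

296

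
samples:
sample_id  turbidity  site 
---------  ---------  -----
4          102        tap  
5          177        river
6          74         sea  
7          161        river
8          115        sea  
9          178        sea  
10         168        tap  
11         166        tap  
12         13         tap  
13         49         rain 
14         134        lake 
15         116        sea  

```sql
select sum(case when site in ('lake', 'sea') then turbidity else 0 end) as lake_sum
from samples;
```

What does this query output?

sample_id=4: ✗
sample_id=5: ✗
sample_id=6: ✓ → 74
sample_id=7: ✗
sample_id=8: ✓ → 115
sample_id=9: ✓ → 178
sample_id=10: ✗
sample_id=11: ✗
sample_id=12: ✗
sample_id=13: ✗
sample_id=14: ✓ → 134
sample_id=15: ✓ → 116
lake_sum = 74 + 115 + 178 + 134 + 116 = 617

617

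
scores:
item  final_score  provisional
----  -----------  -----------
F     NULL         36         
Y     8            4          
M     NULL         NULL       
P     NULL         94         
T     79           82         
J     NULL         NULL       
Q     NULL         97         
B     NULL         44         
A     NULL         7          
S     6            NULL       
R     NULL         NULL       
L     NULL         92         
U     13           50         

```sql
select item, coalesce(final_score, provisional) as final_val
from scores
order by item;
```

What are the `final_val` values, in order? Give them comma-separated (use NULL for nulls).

7, 44, 36, NULL, 92, NULL, 94, 97, NULL, 6, 79, 13, 8

item=A: final_score=NULL, provisional=7 → 7
item=B: final_score=NULL, provisional=44 → 44
item=F: final_score=NULL, provisional=36 → 36
item=J: final_score=NULL, provisional=NULL (all NULL) → NULL
item=L: final_score=NULL, provisional=92 → 92
item=M: final_score=NULL, provisional=NULL (all NULL) → NULL
item=P: final_score=NULL, provisional=94 → 94
item=Q: final_score=NULL, provisional=97 → 97
item=R: final_score=NULL, provisional=NULL (all NULL) → NULL
item=S: final_score=6 → 6
item=T: final_score=79 → 79
item=U: final_score=13 → 13
item=Y: final_score=8 → 8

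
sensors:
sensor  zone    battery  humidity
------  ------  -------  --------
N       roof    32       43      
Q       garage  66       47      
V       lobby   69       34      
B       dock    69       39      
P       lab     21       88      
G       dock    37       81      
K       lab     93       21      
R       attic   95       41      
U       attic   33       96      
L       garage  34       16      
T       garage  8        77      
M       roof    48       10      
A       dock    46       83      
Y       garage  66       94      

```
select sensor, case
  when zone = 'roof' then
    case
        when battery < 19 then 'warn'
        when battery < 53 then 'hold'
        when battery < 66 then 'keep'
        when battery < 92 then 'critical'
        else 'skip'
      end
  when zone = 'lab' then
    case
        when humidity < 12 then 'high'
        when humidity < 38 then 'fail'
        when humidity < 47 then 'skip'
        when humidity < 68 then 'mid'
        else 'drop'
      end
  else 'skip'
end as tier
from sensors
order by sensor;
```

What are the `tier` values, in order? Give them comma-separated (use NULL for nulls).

sensor=A: zone='dock' → outer ELSE → skip
sensor=B: zone='dock' → outer ELSE → skip
sensor=G: zone='dock' → outer ELSE → skip
sensor=K: zone='lab' → inner[humidity < 38] → fail
sensor=L: zone='garage' → outer ELSE → skip
sensor=M: zone='roof' → inner[battery < 53] → hold
sensor=N: zone='roof' → inner[battery < 53] → hold
sensor=P: zone='lab' → inner[ELSE] → drop
sensor=Q: zone='garage' → outer ELSE → skip
sensor=R: zone='attic' → outer ELSE → skip
sensor=T: zone='garage' → outer ELSE → skip
sensor=U: zone='attic' → outer ELSE → skip
sensor=V: zone='lobby' → outer ELSE → skip
sensor=Y: zone='garage' → outer ELSE → skip

skip, skip, skip, fail, skip, hold, hold, drop, skip, skip, skip, skip, skip, skip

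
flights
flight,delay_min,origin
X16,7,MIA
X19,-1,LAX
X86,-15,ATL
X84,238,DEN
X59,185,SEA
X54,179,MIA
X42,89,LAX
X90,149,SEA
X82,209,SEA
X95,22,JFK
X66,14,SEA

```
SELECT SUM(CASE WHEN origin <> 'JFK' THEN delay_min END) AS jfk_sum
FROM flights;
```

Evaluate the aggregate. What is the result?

1054

flight=X16: ✓ → 7
flight=X19: ✓ → -1
flight=X86: ✓ → -15
flight=X84: ✓ → 238
flight=X59: ✓ → 185
flight=X54: ✓ → 179
flight=X42: ✓ → 89
flight=X90: ✓ → 149
flight=X82: ✓ → 209
flight=X95: ✗
flight=X66: ✓ → 14
jfk_sum = 7 + -1 + -15 + 238 + 185 + 179 + 89 + 149 + 209 + 14 = 1054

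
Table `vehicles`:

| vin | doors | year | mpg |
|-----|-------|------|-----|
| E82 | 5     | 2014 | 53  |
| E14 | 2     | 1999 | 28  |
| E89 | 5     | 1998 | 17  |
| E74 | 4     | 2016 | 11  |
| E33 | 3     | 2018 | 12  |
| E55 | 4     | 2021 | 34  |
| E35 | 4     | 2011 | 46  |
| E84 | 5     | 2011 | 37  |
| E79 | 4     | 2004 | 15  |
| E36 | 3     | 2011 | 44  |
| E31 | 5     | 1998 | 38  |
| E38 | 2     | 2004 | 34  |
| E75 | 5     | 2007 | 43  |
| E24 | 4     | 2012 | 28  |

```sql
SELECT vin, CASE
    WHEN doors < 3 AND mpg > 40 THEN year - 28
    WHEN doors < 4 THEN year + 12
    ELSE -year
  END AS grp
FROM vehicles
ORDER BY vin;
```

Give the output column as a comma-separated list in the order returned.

vin=E14: doors < 4 → 2011
vin=E24: ELSE → -2012
vin=E31: ELSE → -1998
vin=E33: doors < 4 → 2030
vin=E35: ELSE → -2011
vin=E36: doors < 4 → 2023
vin=E38: doors < 4 → 2016
vin=E55: ELSE → -2021
vin=E74: ELSE → -2016
vin=E75: ELSE → -2007
vin=E79: ELSE → -2004
vin=E82: ELSE → -2014
vin=E84: ELSE → -2011
vin=E89: ELSE → -1998

2011, -2012, -1998, 2030, -2011, 2023, 2016, -2021, -2016, -2007, -2004, -2014, -2011, -1998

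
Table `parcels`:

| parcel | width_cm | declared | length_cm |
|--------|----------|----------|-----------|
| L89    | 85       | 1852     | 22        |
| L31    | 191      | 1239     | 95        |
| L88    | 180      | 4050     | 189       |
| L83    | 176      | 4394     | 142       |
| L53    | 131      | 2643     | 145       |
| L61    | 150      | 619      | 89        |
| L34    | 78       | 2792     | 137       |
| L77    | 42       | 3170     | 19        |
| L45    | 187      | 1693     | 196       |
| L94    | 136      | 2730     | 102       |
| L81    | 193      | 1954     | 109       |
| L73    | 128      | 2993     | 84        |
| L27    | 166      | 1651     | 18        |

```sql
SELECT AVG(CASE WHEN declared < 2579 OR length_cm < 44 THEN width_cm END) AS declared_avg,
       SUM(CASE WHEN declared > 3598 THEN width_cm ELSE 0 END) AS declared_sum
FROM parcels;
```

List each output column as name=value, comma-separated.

[declared_avg: declared < 2579 OR length_cm < 44]
parcel=L89: ✓ → 85
parcel=L31: ✓ → 191
parcel=L88: ✗
parcel=L83: ✗
parcel=L53: ✗
parcel=L61: ✓ → 150
parcel=L34: ✗
parcel=L77: ✓ → 42
parcel=L45: ✓ → 187
parcel=L94: ✗
parcel=L81: ✓ → 193
parcel=L73: ✗
parcel=L27: ✓ → 166
declared_avg = (85 + 191 + 150 + 42 + 187 + 193 + 166) / 7 = 144.8571428571
—
[declared_sum: declared > 3598]
parcel=L89: ✗
parcel=L31: ✗
parcel=L88: ✓ → 180
parcel=L83: ✓ → 176
parcel=L53: ✗
parcel=L61: ✗
parcel=L34: ✗
parcel=L77: ✗
parcel=L45: ✗
parcel=L94: ✗
parcel=L81: ✗
parcel=L73: ✗
parcel=L27: ✗
declared_sum = 180 + 176 = 356

declared_avg=144.8571428571, declared_sum=356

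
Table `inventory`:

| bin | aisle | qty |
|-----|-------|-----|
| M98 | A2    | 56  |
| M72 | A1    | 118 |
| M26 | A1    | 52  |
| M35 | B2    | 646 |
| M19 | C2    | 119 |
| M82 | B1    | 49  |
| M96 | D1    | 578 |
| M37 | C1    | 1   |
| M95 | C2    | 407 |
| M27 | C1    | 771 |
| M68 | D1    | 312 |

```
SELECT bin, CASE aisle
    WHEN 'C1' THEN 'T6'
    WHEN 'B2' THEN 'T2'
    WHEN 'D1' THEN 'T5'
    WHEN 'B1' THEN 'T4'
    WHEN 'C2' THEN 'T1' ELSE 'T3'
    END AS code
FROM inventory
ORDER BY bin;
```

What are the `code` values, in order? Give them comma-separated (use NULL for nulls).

bin=M19: aisle='C2' → T1
bin=M26: ELSE → T3
bin=M27: aisle='C1' → T6
bin=M35: aisle='B2' → T2
bin=M37: aisle='C1' → T6
bin=M68: aisle='D1' → T5
bin=M72: ELSE → T3
bin=M82: aisle='B1' → T4
bin=M95: aisle='C2' → T1
bin=M96: aisle='D1' → T5
bin=M98: ELSE → T3

T1, T3, T6, T2, T6, T5, T3, T4, T1, T5, T3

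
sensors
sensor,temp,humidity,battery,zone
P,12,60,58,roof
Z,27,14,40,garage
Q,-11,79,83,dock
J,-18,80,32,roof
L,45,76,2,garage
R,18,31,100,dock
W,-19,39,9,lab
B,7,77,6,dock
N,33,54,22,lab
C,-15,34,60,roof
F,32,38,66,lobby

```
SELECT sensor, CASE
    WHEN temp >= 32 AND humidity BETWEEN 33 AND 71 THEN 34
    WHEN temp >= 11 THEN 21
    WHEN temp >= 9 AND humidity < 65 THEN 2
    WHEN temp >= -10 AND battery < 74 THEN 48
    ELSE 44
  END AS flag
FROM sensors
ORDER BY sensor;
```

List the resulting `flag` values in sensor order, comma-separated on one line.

48, 44, 34, 44, 21, 34, 21, 44, 21, 44, 21

sensor=B: temp >= -10 AND battery < 74 → 48
sensor=C: ELSE → 44
sensor=F: temp >= 32 AND humidity BETWEEN 33 AND 71 → 34
sensor=J: ELSE → 44
sensor=L: temp >= 11 → 21
sensor=N: temp >= 32 AND humidity BETWEEN 33 AND 71 → 34
sensor=P: temp >= 11 → 21
sensor=Q: ELSE → 44
sensor=R: temp >= 11 → 21
sensor=W: ELSE → 44
sensor=Z: temp >= 11 → 21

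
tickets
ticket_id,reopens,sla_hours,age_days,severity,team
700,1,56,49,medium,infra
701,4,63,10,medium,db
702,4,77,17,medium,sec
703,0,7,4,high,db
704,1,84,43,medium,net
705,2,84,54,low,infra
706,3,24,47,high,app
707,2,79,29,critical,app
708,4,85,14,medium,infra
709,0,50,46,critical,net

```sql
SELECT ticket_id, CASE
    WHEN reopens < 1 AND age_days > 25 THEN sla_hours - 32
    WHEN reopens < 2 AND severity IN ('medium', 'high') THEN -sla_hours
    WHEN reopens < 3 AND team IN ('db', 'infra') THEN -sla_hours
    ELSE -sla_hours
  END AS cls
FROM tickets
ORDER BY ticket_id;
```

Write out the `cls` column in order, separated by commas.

ticket_id=700: reopens < 2 AND severity IN ('medium', 'high') → -56
ticket_id=701: ELSE → -63
ticket_id=702: ELSE → -77
ticket_id=703: reopens < 2 AND severity IN ('medium', 'high') → -7
ticket_id=704: reopens < 2 AND severity IN ('medium', 'high') → -84
ticket_id=705: reopens < 3 AND team IN ('db', 'infra') → -84
ticket_id=706: ELSE → -24
ticket_id=707: ELSE → -79
ticket_id=708: ELSE → -85
ticket_id=709: reopens < 1 AND age_days > 25 → 18

-56, -63, -77, -7, -84, -84, -24, -79, -85, 18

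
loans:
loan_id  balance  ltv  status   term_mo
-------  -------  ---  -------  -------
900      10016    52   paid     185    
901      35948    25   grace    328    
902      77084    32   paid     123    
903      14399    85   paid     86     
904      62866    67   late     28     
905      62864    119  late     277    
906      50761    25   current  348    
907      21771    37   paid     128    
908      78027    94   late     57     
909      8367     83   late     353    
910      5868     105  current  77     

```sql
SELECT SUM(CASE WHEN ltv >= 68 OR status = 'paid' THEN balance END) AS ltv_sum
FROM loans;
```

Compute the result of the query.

loan_id=900: ✓ → 10016
loan_id=901: ✗
loan_id=902: ✓ → 77084
loan_id=903: ✓ → 14399
loan_id=904: ✗
loan_id=905: ✓ → 62864
loan_id=906: ✗
loan_id=907: ✓ → 21771
loan_id=908: ✓ → 78027
loan_id=909: ✓ → 8367
loan_id=910: ✓ → 5868
ltv_sum = 10016 + 77084 + 14399 + 62864 + 21771 + 78027 + 8367 + 5868 = 278396

278396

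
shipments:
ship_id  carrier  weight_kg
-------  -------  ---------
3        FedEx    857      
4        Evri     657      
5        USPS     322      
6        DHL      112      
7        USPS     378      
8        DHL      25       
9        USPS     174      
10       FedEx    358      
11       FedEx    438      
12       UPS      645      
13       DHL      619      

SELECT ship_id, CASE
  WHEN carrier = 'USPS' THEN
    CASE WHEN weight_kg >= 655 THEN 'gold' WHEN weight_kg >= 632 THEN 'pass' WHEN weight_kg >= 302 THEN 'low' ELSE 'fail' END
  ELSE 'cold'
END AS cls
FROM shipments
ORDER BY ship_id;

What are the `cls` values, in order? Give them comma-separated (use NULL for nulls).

ship_id=3: carrier='FedEx' → outer ELSE → cold
ship_id=4: carrier='Evri' → outer ELSE → cold
ship_id=5: carrier='USPS' → inner[weight_kg >= 302] → low
ship_id=6: carrier='DHL' → outer ELSE → cold
ship_id=7: carrier='USPS' → inner[weight_kg >= 302] → low
ship_id=8: carrier='DHL' → outer ELSE → cold
ship_id=9: carrier='USPS' → inner[ELSE] → fail
ship_id=10: carrier='FedEx' → outer ELSE → cold
ship_id=11: carrier='FedEx' → outer ELSE → cold
ship_id=12: carrier='UPS' → outer ELSE → cold
ship_id=13: carrier='DHL' → outer ELSE → cold

cold, cold, low, cold, low, cold, fail, cold, cold, cold, cold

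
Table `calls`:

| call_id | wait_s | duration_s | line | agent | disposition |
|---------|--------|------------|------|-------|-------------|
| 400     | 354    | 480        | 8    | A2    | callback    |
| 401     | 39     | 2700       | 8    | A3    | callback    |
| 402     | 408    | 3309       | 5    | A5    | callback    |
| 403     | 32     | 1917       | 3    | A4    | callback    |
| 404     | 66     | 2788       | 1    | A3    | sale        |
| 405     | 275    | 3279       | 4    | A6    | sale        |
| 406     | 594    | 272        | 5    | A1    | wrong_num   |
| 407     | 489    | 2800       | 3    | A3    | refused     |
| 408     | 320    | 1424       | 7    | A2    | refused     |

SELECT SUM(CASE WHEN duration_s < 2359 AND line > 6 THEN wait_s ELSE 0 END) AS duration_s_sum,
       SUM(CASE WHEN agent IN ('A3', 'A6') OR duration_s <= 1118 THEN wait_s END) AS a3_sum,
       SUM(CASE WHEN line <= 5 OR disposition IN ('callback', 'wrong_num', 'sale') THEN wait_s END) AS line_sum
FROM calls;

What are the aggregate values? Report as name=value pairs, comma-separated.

duration_s_sum=674, a3_sum=1817, line_sum=2257

[duration_s_sum: duration_s < 2359 AND line > 6]
call_id=400: ✓ → 354
call_id=401: ✗
call_id=402: ✗
call_id=403: ✗
call_id=404: ✗
call_id=405: ✗
call_id=406: ✗
call_id=407: ✗
call_id=408: ✓ → 320
duration_s_sum = 354 + 320 = 674
—
[a3_sum: agent IN ('A3', 'A6') OR duration_s <= 1118]
call_id=400: ✓ → 354
call_id=401: ✓ → 39
call_id=402: ✗
call_id=403: ✗
call_id=404: ✓ → 66
call_id=405: ✓ → 275
call_id=406: ✓ → 594
call_id=407: ✓ → 489
call_id=408: ✗
a3_sum = 354 + 39 + 66 + 275 + 594 + 489 = 1817
—
[line_sum: line <= 5 OR disposition IN ('callback', 'wrong_num', 'sale')]
call_id=400: ✓ → 354
call_id=401: ✓ → 39
call_id=402: ✓ → 408
call_id=403: ✓ → 32
call_id=404: ✓ → 66
call_id=405: ✓ → 275
call_id=406: ✓ → 594
call_id=407: ✓ → 489
call_id=408: ✗
line_sum = 354 + 39 + 408 + 32 + 66 + 275 + 594 + 489 = 2257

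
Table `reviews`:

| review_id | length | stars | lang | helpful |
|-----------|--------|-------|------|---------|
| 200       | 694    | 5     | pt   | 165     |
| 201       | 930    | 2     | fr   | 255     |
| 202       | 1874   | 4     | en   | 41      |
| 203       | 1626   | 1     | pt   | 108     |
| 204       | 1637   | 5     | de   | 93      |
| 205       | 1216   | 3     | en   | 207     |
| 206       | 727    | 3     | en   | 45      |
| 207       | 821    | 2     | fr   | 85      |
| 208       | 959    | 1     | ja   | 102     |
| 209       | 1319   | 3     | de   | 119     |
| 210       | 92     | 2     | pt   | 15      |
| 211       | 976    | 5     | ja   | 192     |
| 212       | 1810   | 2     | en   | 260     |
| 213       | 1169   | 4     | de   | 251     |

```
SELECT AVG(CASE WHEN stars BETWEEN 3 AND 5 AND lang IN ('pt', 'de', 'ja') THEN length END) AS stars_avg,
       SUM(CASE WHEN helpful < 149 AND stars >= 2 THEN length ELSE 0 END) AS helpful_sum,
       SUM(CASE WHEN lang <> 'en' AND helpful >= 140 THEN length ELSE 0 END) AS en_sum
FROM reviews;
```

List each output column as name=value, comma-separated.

stars_avg=1159, helpful_sum=6470, en_sum=3769

[stars_avg: stars BETWEEN 3 AND 5 AND lang IN ('pt', 'de', 'ja')]
review_id=200: ✓ → 694
review_id=201: ✗
review_id=202: ✗
review_id=203: ✗
review_id=204: ✓ → 1637
review_id=205: ✗
review_id=206: ✗
review_id=207: ✗
review_id=208: ✗
review_id=209: ✓ → 1319
review_id=210: ✗
review_id=211: ✓ → 976
review_id=212: ✗
review_id=213: ✓ → 1169
stars_avg = (694 + 1637 + 1319 + 976 + 1169) / 5 = 1159
—
[helpful_sum: helpful < 149 AND stars >= 2]
review_id=200: ✗
review_id=201: ✗
review_id=202: ✓ → 1874
review_id=203: ✗
review_id=204: ✓ → 1637
review_id=205: ✗
review_id=206: ✓ → 727
review_id=207: ✓ → 821
review_id=208: ✗
review_id=209: ✓ → 1319
review_id=210: ✓ → 92
review_id=211: ✗
review_id=212: ✗
review_id=213: ✗
helpful_sum = 1874 + 1637 + 727 + 821 + 1319 + 92 = 6470
—
[en_sum: lang <> 'en' AND helpful >= 140]
review_id=200: ✓ → 694
review_id=201: ✓ → 930
review_id=202: ✗
review_id=203: ✗
review_id=204: ✗
review_id=205: ✗
review_id=206: ✗
review_id=207: ✗
review_id=208: ✗
review_id=209: ✗
review_id=210: ✗
review_id=211: ✓ → 976
review_id=212: ✗
review_id=213: ✓ → 1169
en_sum = 694 + 930 + 976 + 1169 = 3769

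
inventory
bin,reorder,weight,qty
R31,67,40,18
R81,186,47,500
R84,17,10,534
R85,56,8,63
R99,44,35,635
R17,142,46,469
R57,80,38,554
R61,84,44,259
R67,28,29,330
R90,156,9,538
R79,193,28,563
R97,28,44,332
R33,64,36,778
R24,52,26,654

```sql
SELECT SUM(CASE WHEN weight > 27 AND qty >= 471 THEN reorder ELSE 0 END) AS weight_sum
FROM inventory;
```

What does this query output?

567

bin=R31: ✗
bin=R81: ✓ → 186
bin=R84: ✗
bin=R85: ✗
bin=R99: ✓ → 44
bin=R17: ✗
bin=R57: ✓ → 80
bin=R61: ✗
bin=R67: ✗
bin=R90: ✗
bin=R79: ✓ → 193
bin=R97: ✗
bin=R33: ✓ → 64
bin=R24: ✗
weight_sum = 186 + 44 + 80 + 193 + 64 = 567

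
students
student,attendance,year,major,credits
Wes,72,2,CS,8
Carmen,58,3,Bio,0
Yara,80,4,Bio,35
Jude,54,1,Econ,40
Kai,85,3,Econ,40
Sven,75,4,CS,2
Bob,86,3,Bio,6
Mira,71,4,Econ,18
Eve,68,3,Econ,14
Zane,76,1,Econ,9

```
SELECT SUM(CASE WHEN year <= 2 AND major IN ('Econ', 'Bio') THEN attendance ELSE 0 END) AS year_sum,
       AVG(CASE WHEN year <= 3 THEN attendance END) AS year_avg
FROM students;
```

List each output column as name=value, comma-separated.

[year_sum: year <= 2 AND major IN ('Econ', 'Bio')]
student=Wes: ✗
student=Carmen: ✗
student=Yara: ✗
student=Jude: ✓ → 54
student=Kai: ✗
student=Sven: ✗
student=Bob: ✗
student=Mira: ✗
student=Eve: ✗
student=Zane: ✓ → 76
year_sum = 54 + 76 = 130
—
[year_avg: year <= 3]
student=Wes: ✓ → 72
student=Carmen: ✓ → 58
student=Yara: ✗
student=Jude: ✓ → 54
student=Kai: ✓ → 85
student=Sven: ✗
student=Bob: ✓ → 86
student=Mira: ✗
student=Eve: ✓ → 68
student=Zane: ✓ → 76
year_avg = (72 + 58 + 54 + 85 + 86 + 68 + 76) / 7 = 71.2857142857

year_sum=130, year_avg=71.2857142857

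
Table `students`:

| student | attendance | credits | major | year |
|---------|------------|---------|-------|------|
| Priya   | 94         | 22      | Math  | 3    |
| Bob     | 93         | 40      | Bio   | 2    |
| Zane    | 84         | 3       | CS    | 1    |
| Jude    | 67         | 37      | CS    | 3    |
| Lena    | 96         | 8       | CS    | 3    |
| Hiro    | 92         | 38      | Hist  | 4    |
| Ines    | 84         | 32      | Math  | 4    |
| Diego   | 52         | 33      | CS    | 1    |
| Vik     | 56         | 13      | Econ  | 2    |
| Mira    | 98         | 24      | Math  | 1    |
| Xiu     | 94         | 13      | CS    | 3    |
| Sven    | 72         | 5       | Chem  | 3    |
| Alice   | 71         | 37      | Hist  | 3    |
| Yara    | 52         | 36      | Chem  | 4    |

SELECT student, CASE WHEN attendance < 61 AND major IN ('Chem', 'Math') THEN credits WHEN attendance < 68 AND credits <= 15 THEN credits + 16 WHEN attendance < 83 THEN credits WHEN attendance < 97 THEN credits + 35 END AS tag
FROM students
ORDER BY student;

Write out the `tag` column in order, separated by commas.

37, 75, 33, 73, 67, 37, 43, NULL, 57, 5, 29, 48, 36, 38

student=Alice: attendance < 83 → 37
student=Bob: attendance < 97 → 75
student=Diego: attendance < 83 → 33
student=Hiro: attendance < 97 → 73
student=Ines: attendance < 97 → 67
student=Jude: attendance < 83 → 37
student=Lena: attendance < 97 → 43
student=Mira: (no match → NULL) → NULL
student=Priya: attendance < 97 → 57
student=Sven: attendance < 83 → 5
student=Vik: attendance < 68 AND credits <= 15 → 29
student=Xiu: attendance < 97 → 48
student=Yara: attendance < 61 AND major IN ('Chem', 'Math') → 36
student=Zane: attendance < 97 → 38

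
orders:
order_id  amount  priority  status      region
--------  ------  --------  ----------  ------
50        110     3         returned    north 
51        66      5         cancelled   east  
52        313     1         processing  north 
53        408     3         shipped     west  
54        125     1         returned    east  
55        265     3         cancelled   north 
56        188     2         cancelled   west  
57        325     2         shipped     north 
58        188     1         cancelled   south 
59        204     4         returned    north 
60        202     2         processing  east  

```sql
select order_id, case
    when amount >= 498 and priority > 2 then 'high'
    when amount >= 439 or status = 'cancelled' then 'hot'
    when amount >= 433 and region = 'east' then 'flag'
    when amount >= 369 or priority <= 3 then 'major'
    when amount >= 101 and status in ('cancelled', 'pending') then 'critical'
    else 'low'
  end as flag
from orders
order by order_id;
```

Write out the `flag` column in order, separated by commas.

major, hot, major, major, major, hot, hot, major, hot, low, major

order_id=50: amount >= 369 or priority <= 3 → major
order_id=51: amount >= 439 or status = 'cancelled' → hot
order_id=52: amount >= 369 or priority <= 3 → major
order_id=53: amount >= 369 or priority <= 3 → major
order_id=54: amount >= 369 or priority <= 3 → major
order_id=55: amount >= 439 or status = 'cancelled' → hot
order_id=56: amount >= 439 or status = 'cancelled' → hot
order_id=57: amount >= 369 or priority <= 3 → major
order_id=58: amount >= 439 or status = 'cancelled' → hot
order_id=59: ELSE → low
order_id=60: amount >= 369 or priority <= 3 → major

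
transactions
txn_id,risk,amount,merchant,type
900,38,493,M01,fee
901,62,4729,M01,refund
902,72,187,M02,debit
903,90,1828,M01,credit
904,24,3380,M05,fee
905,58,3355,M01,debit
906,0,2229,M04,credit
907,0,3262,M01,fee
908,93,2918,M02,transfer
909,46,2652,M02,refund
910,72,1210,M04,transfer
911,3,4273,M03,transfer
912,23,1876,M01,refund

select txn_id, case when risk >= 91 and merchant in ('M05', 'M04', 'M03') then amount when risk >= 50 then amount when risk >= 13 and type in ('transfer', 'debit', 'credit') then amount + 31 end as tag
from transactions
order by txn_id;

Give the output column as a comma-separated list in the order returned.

txn_id=900: (no match → NULL) → NULL
txn_id=901: risk >= 50 → 4729
txn_id=902: risk >= 50 → 187
txn_id=903: risk >= 50 → 1828
txn_id=904: (no match → NULL) → NULL
txn_id=905: risk >= 50 → 3355
txn_id=906: (no match → NULL) → NULL
txn_id=907: (no match → NULL) → NULL
txn_id=908: risk >= 50 → 2918
txn_id=909: (no match → NULL) → NULL
txn_id=910: risk >= 50 → 1210
txn_id=911: (no match → NULL) → NULL
txn_id=912: (no match → NULL) → NULL

NULL, 4729, 187, 1828, NULL, 3355, NULL, NULL, 2918, NULL, 1210, NULL, NULL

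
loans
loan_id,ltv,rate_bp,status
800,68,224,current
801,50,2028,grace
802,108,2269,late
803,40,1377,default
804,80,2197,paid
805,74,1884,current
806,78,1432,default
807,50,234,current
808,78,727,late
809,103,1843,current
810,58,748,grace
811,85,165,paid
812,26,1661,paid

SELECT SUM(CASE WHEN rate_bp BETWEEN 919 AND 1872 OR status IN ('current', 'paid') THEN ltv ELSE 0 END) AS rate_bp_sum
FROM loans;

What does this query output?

loan_id=800: ✓ → 68
loan_id=801: ✗
loan_id=802: ✗
loan_id=803: ✓ → 40
loan_id=804: ✓ → 80
loan_id=805: ✓ → 74
loan_id=806: ✓ → 78
loan_id=807: ✓ → 50
loan_id=808: ✗
loan_id=809: ✓ → 103
loan_id=810: ✗
loan_id=811: ✓ → 85
loan_id=812: ✓ → 26
rate_bp_sum = 68 + 40 + 80 + 74 + 78 + 50 + 103 + 85 + 26 = 604

604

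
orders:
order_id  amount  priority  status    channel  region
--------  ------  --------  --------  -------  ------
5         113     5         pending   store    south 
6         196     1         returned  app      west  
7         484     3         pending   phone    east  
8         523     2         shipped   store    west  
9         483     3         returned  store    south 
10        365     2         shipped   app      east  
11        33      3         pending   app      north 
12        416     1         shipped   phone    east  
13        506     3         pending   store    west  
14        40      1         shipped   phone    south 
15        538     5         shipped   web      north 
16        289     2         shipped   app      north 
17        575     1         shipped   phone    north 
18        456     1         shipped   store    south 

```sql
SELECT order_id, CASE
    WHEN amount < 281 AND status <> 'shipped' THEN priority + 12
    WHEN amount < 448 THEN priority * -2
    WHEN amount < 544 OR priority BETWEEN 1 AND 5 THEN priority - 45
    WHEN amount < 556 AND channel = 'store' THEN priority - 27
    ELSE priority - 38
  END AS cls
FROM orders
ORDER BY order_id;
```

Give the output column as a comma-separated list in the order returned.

17, 13, -42, -43, -42, -4, 15, -2, -42, -2, -40, -4, -44, -44

order_id=5: amount < 281 AND status <> 'shipped' → 17
order_id=6: amount < 281 AND status <> 'shipped' → 13
order_id=7: amount < 544 OR priority BETWEEN 1 AND 5 → -42
order_id=8: amount < 544 OR priority BETWEEN 1 AND 5 → -43
order_id=9: amount < 544 OR priority BETWEEN 1 AND 5 → -42
order_id=10: amount < 448 → -4
order_id=11: amount < 281 AND status <> 'shipped' → 15
order_id=12: amount < 448 → -2
order_id=13: amount < 544 OR priority BETWEEN 1 AND 5 → -42
order_id=14: amount < 448 → -2
order_id=15: amount < 544 OR priority BETWEEN 1 AND 5 → -40
order_id=16: amount < 448 → -4
order_id=17: amount < 544 OR priority BETWEEN 1 AND 5 → -44
order_id=18: amount < 544 OR priority BETWEEN 1 AND 5 → -44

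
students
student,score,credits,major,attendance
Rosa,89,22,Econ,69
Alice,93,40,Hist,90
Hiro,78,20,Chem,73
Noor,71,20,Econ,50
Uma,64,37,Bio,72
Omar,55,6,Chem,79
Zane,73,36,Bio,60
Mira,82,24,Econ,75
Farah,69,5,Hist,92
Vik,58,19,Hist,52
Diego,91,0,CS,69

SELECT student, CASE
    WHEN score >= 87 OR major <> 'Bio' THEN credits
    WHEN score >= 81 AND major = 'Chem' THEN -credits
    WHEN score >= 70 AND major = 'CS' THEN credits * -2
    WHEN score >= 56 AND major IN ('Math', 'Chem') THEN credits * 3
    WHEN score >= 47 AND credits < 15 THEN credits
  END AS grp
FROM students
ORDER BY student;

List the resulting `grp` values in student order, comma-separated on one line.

student=Alice: score >= 87 OR major <> 'Bio' → 40
student=Diego: score >= 87 OR major <> 'Bio' → 0
student=Farah: score >= 87 OR major <> 'Bio' → 5
student=Hiro: score >= 87 OR major <> 'Bio' → 20
student=Mira: score >= 87 OR major <> 'Bio' → 24
student=Noor: score >= 87 OR major <> 'Bio' → 20
student=Omar: score >= 87 OR major <> 'Bio' → 6
student=Rosa: score >= 87 OR major <> 'Bio' → 22
student=Uma: (no match → NULL) → NULL
student=Vik: score >= 87 OR major <> 'Bio' → 19
student=Zane: (no match → NULL) → NULL

40, 0, 5, 20, 24, 20, 6, 22, NULL, 19, NULL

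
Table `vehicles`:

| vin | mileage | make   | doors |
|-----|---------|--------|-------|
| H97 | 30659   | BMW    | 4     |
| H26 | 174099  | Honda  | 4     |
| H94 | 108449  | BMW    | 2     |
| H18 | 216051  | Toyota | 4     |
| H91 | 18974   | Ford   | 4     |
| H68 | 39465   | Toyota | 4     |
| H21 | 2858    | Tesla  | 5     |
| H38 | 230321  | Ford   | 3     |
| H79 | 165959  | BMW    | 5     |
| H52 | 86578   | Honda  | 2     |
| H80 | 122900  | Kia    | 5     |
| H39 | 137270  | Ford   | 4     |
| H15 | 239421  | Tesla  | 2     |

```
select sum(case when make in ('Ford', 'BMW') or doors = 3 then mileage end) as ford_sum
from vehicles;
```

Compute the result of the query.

691632

vin=H97: ✓ → 30659
vin=H26: ✗
vin=H94: ✓ → 108449
vin=H18: ✗
vin=H91: ✓ → 18974
vin=H68: ✗
vin=H21: ✗
vin=H38: ✓ → 230321
vin=H79: ✓ → 165959
vin=H52: ✗
vin=H80: ✗
vin=H39: ✓ → 137270
vin=H15: ✗
ford_sum = 30659 + 108449 + 18974 + 230321 + 165959 + 137270 = 691632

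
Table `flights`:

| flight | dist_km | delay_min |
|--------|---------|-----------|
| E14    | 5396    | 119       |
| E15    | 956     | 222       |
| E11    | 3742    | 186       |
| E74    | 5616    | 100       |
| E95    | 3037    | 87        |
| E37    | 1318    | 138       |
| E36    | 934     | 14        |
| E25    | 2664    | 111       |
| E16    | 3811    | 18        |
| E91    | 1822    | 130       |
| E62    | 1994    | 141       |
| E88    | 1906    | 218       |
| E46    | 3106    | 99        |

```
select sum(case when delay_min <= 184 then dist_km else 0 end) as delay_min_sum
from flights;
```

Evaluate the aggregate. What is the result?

29698

flight=E14: ✓ → 5396
flight=E15: ✗
flight=E11: ✗
flight=E74: ✓ → 5616
flight=E95: ✓ → 3037
flight=E37: ✓ → 1318
flight=E36: ✓ → 934
flight=E25: ✓ → 2664
flight=E16: ✓ → 3811
flight=E91: ✓ → 1822
flight=E62: ✓ → 1994
flight=E88: ✗
flight=E46: ✓ → 3106
delay_min_sum = 5396 + 5616 + 3037 + 1318 + 934 + 2664 + 3811 + 1822 + 1994 + 3106 = 29698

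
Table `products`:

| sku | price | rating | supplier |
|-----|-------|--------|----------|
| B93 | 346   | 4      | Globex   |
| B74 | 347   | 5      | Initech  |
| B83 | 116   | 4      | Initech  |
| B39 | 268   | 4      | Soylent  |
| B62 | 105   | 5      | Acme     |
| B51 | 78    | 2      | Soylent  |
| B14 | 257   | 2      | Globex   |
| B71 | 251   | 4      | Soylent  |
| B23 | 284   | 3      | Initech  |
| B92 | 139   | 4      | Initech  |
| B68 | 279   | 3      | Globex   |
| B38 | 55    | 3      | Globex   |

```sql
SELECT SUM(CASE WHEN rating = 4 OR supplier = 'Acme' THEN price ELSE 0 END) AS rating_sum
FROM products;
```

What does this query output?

sku=B93: ✓ → 346
sku=B74: ✗
sku=B83: ✓ → 116
sku=B39: ✓ → 268
sku=B62: ✓ → 105
sku=B51: ✗
sku=B14: ✗
sku=B71: ✓ → 251
sku=B23: ✗
sku=B92: ✓ → 139
sku=B68: ✗
sku=B38: ✗
rating_sum = 346 + 116 + 268 + 105 + 251 + 139 = 1225

1225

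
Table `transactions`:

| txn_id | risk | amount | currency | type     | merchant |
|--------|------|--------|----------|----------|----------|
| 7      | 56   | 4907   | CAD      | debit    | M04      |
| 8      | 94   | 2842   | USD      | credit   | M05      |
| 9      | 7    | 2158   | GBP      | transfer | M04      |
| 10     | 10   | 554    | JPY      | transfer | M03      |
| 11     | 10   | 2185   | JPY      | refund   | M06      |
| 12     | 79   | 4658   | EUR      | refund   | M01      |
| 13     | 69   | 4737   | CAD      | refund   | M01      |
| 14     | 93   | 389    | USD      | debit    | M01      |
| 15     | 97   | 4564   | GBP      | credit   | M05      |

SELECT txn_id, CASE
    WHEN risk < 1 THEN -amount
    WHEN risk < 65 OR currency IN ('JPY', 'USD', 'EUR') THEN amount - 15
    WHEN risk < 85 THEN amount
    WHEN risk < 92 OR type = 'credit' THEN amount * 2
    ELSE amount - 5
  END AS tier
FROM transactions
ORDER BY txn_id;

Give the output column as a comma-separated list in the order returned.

txn_id=7: risk < 65 OR currency IN ('JPY', 'USD', 'EUR') → 4892
txn_id=8: risk < 65 OR currency IN ('JPY', 'USD', 'EUR') → 2827
txn_id=9: risk < 65 OR currency IN ('JPY', 'USD', 'EUR') → 2143
txn_id=10: risk < 65 OR currency IN ('JPY', 'USD', 'EUR') → 539
txn_id=11: risk < 65 OR currency IN ('JPY', 'USD', 'EUR') → 2170
txn_id=12: risk < 65 OR currency IN ('JPY', 'USD', 'EUR') → 4643
txn_id=13: risk < 85 → 4737
txn_id=14: risk < 65 OR currency IN ('JPY', 'USD', 'EUR') → 374
txn_id=15: risk < 92 OR type = 'credit' → 9128

4892, 2827, 2143, 539, 2170, 4643, 4737, 374, 9128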